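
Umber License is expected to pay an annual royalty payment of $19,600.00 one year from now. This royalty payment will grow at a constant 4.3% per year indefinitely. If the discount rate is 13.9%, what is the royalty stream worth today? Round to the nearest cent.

Growing perpetuity: P = D₁ / (r − g) = $19,600.0000 / (0.139 − 0.043) = $204,166.67

$204166.67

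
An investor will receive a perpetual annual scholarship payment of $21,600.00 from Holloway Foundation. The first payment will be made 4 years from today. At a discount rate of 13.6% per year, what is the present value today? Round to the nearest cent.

$108337.76

Value at end of year 3: C / r = $21,600.00 / 0.136 = $158,823.5294
Discount to today: PV = $158,823.5294 / (1 + 0.136)^3 = $158,823.5294 / 1.466003 = $108,337.76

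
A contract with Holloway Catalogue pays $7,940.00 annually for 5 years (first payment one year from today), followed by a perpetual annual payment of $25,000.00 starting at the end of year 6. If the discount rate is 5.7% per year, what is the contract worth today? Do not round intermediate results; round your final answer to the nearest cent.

$366143.26

PV of 5-year annuity: $7,940.00 × [1 − (1+0.057)^−5] / 0.057 = 33720.90698
Perpetuity value at year 5: $25,000.00 / 0.057 = 438596.49123
PV of perpetuity: 438596.49123 / (1+0.057)^5 = 332422.35086
Total PV = 33720.90698 + 332422.35086 = 366143.25784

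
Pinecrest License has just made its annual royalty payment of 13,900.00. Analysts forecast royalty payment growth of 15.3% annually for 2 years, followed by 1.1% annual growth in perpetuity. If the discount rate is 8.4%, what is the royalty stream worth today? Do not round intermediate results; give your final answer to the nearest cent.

D_1 = 16026.70000
D_2 = 18478.78510
Terminal value at year 2: TV = D_2×(1+g_2)/(r−g_2) = 18682.05174/0.073 = 255918.51693
P_0 = D_1/(1+r)^1 + D_2/(1+r)^2 + TV/(1+r)^2
    = 14784.77860 + 15725.87613 + 217792.61323 = 248303.26796

248303.27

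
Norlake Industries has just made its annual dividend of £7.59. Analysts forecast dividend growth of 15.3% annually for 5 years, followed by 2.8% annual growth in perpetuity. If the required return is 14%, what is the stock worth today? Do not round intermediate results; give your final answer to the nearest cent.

£113.00

D_1 = 8.75127
D_2 = 10.09021
D_3 = 11.63402
D_4 = 13.41402
D_5 = 15.46637
Terminal value at year 5: TV = D_5×(1+g_2)/(r−g_2) = 15.89943/0.112 = 141.95915
P_0 = D_1/(1+r)^1 + D_2/(1+r)^2 + D_3/(1+r)^3 + D_4/(1+r)^4 + D_5/(1+r)^5 + TV/(1+r)^5
    = 7.67655 + 7.76409 + 7.85263 + 7.94218 + 8.03275 + 73.72914 = 112.99734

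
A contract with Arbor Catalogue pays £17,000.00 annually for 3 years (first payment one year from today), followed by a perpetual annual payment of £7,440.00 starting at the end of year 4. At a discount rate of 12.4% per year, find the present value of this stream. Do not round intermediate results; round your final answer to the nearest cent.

£82804.60

PV of 3-year annuity: £17,000.00 × [1 − (1+0.124)^−3] / 0.124 = 40552.10417
Perpetuity value at year 3: £7,440.00 / 0.124 = 60000.00000
PV of perpetuity: 60000.00000 / (1+0.124)^3 = 42252.49088
Total PV = 40552.10417 + 42252.49088 = 82804.59505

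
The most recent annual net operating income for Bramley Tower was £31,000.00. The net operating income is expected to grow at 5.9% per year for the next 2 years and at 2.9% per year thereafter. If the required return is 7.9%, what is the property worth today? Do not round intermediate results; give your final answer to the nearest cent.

£674835.24

D_1 = 32829.00000
D_2 = 34765.91100
Terminal value at year 2: TV = D_2×(1+g_2)/(r−g_2) = 35774.12242/0.05 = 715482.44838
P_0 = D_1/(1+r)^1 + D_2/(1+r)^2 + TV/(1+r)^2
    = 30425.39388 + 29861.43848 + 614548.40396 = 674835.23633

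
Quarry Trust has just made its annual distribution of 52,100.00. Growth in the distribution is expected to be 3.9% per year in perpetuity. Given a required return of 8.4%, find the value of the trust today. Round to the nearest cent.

1202931.11

D₁ = D₀ × (1 + g) = 52,100.00 × 1.039 = 54,131.9000
Growing perpetuity: P = D₁ / (r − g) = 54,131.9000 / (0.084 − 0.039) = 1,202,931.11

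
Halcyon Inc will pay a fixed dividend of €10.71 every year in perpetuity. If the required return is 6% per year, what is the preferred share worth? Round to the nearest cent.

Level perpetuity: PV = C / r = €10.71 / 0.06 = €178.50

€178.50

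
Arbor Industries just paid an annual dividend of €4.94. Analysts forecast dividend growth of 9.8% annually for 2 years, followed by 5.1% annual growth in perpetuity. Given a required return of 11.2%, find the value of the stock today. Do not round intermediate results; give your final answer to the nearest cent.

€92.68

D_1 = 5.42412
D_2 = 5.95568
Terminal value at year 2: TV = D_2×(1+g_2)/(r−g_2) = 6.25942/0.061 = 102.61350
P_0 = D_1/(1+r)^1 + D_2/(1+r)^2 + TV/(1+r)^2
    = 4.87781 + 4.81639 + 82.98411 = 92.67831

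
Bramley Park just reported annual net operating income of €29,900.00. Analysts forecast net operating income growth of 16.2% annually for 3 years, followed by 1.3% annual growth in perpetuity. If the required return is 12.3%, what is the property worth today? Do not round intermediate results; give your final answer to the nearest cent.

D_1 = 34743.80000
D_2 = 40372.29560
D_3 = 46912.60749
Terminal value at year 3: TV = D_3×(1+g_2)/(r−g_2) = 47522.47138/0.11 = 432022.46713
P_0 = D_1/(1+r)^1 + D_2/(1+r)^2 + D_3/(1+r)^3 + TV/(1+r)^3
    = 30938.37934 + 32012.81994 + 33124.57415 + 305047.21469 = 401122.98812

€401122.99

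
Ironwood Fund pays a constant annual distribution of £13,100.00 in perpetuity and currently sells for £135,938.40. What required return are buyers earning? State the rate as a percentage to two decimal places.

9.64%

P = C/r ⇒ r = C/P = £13,100.00/£135,938.40 = 0.096367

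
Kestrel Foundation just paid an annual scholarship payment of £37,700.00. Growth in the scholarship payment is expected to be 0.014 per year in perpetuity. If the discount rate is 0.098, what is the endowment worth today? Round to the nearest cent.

D₁ = D₀ × (1 + g) = £37,700.00 × 1.014 = £38,227.8000
Growing perpetuity: P = D₁ / (r − g) = £38,227.8000 / (0.098 − 0.014) = £455,092.86

£455092.86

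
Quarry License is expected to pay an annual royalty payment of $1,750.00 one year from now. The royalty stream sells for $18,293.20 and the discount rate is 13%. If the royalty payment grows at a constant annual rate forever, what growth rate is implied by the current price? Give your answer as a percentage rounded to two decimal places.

P = D₁/(r−g) ⇒ g = r − D₁/P = 0.13 − $1,750.00/$18,293.20 = 0.034336

3.43%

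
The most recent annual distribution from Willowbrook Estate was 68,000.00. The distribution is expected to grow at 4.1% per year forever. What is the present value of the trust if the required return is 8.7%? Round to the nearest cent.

D₁ = D₀ × (1 + g) = 68,000.00 × 1.041 = 70,788.0000
Growing perpetuity: P = D₁ / (r − g) = 70,788.0000 / (0.087 − 0.041) = 1,538,869.57

1538869.57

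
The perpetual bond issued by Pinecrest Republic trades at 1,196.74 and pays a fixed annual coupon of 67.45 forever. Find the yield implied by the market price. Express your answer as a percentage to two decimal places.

P = C/r ⇒ r = C/P = 67.45/1,196.74 = 0.056361

5.64%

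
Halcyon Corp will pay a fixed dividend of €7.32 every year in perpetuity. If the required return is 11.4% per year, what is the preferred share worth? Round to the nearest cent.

€64.21

Level perpetuity: PV = C / r = €7.32 / 0.114 = €64.21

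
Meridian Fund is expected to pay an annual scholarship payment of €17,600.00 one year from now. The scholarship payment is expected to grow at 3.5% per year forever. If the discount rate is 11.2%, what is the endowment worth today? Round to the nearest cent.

€228571.43

Growing perpetuity: P = D₁ / (r − g) = €17,600.0000 / (0.112 − 0.035) = €228,571.43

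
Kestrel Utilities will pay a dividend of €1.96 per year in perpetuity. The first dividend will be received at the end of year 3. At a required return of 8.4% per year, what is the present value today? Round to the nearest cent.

€19.86

Value at end of year 2: C / r = €1.96 / 0.084 = €23.3333
Discount to today: PV = €23.3333 / (1 + 0.084)^2 = €23.3333 / 1.175056 = €19.86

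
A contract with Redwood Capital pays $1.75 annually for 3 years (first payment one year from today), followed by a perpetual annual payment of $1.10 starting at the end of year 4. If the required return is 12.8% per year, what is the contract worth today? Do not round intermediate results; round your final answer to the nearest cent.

$10.13

PV of 3-year annuity: $1.75 × [1 − (1+0.128)^−3] / 0.128 = 4.14609
Perpetuity value at year 3: $1.10 / 0.128 = 8.59375
PV of perpetuity: 8.59375 / (1+0.128)^3 = 5.98764
Total PV = 4.14609 + 5.98764 = 10.13373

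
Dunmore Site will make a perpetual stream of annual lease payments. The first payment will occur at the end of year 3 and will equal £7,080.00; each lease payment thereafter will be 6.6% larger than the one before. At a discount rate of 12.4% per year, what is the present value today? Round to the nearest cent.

£96621.25

Value at end of year 2: C₁ / (r − g) = £7,080.00 / (0.124 − 0.066) = £122,068.9655
Discount to today: PV = £122,068.9655 / (1 + 0.124)^2 = £122,068.9655 / 1.263376 = £96,621.25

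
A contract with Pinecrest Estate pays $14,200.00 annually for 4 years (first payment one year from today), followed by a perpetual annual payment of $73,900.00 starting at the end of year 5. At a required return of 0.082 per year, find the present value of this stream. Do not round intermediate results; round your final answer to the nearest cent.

$704362.62

PV of 4-year annuity: $14,200.00 × [1 − (1+0.082)^−4] / 0.082 = 46823.58203
Perpetuity value at year 4: $73,900.00 / 0.082 = 901219.51220
PV of perpetuity: 901219.51220 / (1+0.082)^4 = 657539.03951
Total PV = 46823.58203 + 657539.03951 = 704362.62154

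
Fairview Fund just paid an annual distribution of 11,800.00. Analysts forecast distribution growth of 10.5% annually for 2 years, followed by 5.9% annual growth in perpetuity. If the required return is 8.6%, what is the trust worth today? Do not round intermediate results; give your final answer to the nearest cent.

503381.35

D_1 = 13039.00000
D_2 = 14408.09500
Terminal value at year 2: TV = D_2×(1+g_2)/(r−g_2) = 15258.17260/0.027 = 565117.50389
P_0 = D_1/(1+r)^1 + D_2/(1+r)^2 + TV/(1+r)^2
    = 12006.44567 + 12216.50319 + 479158.40302 = 503381.35189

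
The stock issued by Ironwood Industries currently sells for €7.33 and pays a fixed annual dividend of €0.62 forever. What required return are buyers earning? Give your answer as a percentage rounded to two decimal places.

8.46%

P = C/r ⇒ r = C/P = €0.62/€7.33 = 0.084584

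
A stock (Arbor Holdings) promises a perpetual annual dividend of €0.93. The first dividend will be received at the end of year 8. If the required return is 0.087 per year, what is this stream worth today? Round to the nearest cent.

€5.96

Value at end of year 7: C / r = €0.93 / 0.087 = €10.6897
Discount to today: PV = €10.6897 / (1 + 0.087)^7 = €10.6897 / 1.793109 = €5.96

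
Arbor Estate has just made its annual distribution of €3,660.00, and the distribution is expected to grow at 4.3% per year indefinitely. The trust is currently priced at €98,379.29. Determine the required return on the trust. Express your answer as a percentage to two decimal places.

D₁ = €3,660.00 × 1.043 = €3,817.3800
P = D₁/(r − g) ⇒ r = D₁/P + g = €3,817.3800/€98,379.29 + 0.043 = 0.038803 + 0.043 = 0.081803

8.18%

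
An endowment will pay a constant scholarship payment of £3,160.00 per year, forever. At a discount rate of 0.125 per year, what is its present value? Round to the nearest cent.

Level perpetuity: PV = C / r = £3,160.00 / 0.125 = £25,280.00

£25280.00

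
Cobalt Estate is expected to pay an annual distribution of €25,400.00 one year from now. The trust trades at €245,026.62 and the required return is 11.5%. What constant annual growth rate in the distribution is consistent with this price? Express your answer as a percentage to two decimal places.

1.13%

P = D₁/(r−g) ⇒ g = r − D₁/P = 0.115 − €25,400.00/€245,026.62 = 0.011338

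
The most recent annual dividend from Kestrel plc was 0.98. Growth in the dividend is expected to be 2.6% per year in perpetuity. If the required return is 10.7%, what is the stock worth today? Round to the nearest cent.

12.41

D₁ = D₀ × (1 + g) = 0.98 × 1.026 = 1.0055
Growing perpetuity: P = D₁ / (r − g) = 1.0055 / (0.107 − 0.026) = 12.41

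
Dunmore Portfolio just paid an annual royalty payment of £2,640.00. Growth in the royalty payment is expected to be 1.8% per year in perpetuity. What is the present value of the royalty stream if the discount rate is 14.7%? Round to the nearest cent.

£20833.49

D₁ = D₀ × (1 + g) = £2,640.00 × 1.018 = £2,687.5200
Growing perpetuity: P = D₁ / (r − g) = £2,687.5200 / (0.147 − 0.018) = £20,833.49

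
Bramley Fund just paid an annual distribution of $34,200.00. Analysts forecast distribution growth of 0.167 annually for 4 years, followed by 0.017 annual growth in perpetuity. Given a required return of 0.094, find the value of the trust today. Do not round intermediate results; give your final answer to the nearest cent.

D_1 = 39911.40000
D_2 = 46576.60380
D_3 = 54354.89663
D_4 = 63432.16437
Terminal value at year 4: TV = D_4×(1+g_2)/(r−g_2) = 64510.51117/0.077 = 837798.84632
P_0 = D_1/(1+r)^1 + D_2/(1+r)^2 + D_3/(1+r)^3 + D_4/(1+r)^4 + TV/(1+r)^4
    = 36482.08410 + 38916.44620 + 41513.24745 + 44283.32703 + 584884.98173 = 746080.08651

$746080.09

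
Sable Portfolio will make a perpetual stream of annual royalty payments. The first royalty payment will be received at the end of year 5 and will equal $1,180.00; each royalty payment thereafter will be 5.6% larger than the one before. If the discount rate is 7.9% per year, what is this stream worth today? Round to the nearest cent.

Value at end of year 4: C₁ / (r − g) = $1,180.00 / (0.079 − 0.056) = $51,304.3478
Discount to today: PV = $51,304.3478 / (1 + 0.079)^4 = $51,304.3478 / 1.355457 = $37,850.22

$37850.22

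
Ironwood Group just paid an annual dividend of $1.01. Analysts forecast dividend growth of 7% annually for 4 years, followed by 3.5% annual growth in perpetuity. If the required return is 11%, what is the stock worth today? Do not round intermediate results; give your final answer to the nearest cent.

$15.72

D_1 = 1.08070
D_2 = 1.15635
D_3 = 1.23729
D_4 = 1.32390
Terminal value at year 4: TV = D_4×(1+g_2)/(r−g_2) = 1.37024/0.075 = 18.26987
P_0 = D_1/(1+r)^1 + D_2/(1+r)^2 + D_3/(1+r)^3 + D_4/(1+r)^4 + TV/(1+r)^4
    = 0.97360 + 0.93852 + 0.90470 + 0.87210 + 12.03493 = 15.72385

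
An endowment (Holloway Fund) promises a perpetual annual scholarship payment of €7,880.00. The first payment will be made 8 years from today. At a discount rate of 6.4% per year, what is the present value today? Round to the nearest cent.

Value at end of year 7: C / r = €7,880.00 / 0.064 = €123,125.0000
Discount to today: PV = €123,125.0000 / (1 + 0.064)^7 = €123,125.0000 / 1.543801 = €79,754.44

€79754.44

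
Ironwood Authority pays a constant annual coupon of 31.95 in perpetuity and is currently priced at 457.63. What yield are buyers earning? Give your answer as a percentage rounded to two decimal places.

6.98%

P = C/r ⇒ r = C/P = 31.95/457.63 = 0.069816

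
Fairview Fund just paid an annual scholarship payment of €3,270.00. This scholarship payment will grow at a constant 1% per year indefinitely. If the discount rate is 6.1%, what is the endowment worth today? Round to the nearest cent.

D₁ = D₀ × (1 + g) = €3,270.00 × 1.01 = €3,302.7000
Growing perpetuity: P = D₁ / (r − g) = €3,302.7000 / (0.061 − 0.01) = €64,758.82

€64758.82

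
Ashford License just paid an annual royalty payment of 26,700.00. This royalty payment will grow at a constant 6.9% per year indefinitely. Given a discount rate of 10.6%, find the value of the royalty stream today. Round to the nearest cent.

771413.51

D₁ = D₀ × (1 + g) = 26,700.00 × 1.069 = 28,542.3000
Growing perpetuity: P = D₁ / (r − g) = 28,542.3000 / (0.106 − 0.069) = 771,413.51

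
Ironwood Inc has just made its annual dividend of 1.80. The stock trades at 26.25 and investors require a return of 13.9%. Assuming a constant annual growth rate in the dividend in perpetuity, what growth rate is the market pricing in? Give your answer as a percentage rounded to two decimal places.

6.59%

P = D₀(1+g)/(r−g) ⇒ P(r−g) = D₀(1+g) ⇒ g(P+D₀) = P·r − D₀
g = (P·r − D₀)/(P + D₀) = (26.25×0.139 − 1.80) / (26.25 + 1.80) = 0.065909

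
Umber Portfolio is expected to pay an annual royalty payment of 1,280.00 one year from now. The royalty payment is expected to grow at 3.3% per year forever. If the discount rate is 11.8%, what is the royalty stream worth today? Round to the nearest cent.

15058.82

Growing perpetuity: P = D₁ / (r − g) = 1,280.0000 / (0.118 − 0.033) = 15,058.82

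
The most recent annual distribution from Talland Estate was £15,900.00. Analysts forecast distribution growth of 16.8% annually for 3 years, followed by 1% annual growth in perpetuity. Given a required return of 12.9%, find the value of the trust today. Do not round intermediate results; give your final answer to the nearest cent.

£200495.30

D_1 = 18571.20000
D_2 = 21691.16160
D_3 = 25335.27675
Terminal value at year 3: TV = D_3×(1+g_2)/(r−g_2) = 25588.62952/0.119 = 215030.50014
P_0 = D_1/(1+r)^1 + D_2/(1+r)^2 + D_3/(1+r)^3 + TV/(1+r)^3
    = 16449.24712 + 17017.46735 + 17605.31609 + 149423.27101 = 200495.30157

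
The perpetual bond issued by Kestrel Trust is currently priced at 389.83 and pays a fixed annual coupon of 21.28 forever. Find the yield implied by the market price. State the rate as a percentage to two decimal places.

5.46%

P = C/r ⇒ r = C/P = 21.28/389.83 = 0.054588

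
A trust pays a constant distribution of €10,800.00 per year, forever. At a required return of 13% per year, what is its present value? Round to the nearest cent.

Level perpetuity: PV = C / r = €10,800.00 / 0.13 = €83,076.92

€83076.92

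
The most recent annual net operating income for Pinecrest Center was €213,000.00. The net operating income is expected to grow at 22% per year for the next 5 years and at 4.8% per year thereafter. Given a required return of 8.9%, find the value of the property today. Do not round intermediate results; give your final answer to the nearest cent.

D_1 = 259860.00000
D_2 = 317029.20000
D_3 = 386775.62400
D_4 = 471866.26128
D_5 = 575676.83876
Terminal value at year 5: TV = D_5×(1+g_2)/(r−g_2) = 603309.32702/0.041 = 14714861.63469
P_0 = D_1/(1+r)^1 + D_2/(1+r)^2 + D_3/(1+r)^3 + D_4/(1+r)^4 + D_5/(1+r)^5 + TV/(1+r)^5
    = 238622.58953 + 267327.41894 + 299485.26273 + 335511.49727 + 375871.46618 + 9607641.37943 = 11124459.61408

€11124459.61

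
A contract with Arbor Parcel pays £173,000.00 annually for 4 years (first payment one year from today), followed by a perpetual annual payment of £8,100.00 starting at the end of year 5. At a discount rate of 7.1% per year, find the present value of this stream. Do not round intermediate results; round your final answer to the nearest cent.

£671377.02

PV of 4-year annuity: £173,000.00 × [1 − (1+0.071)^−4] / 0.071 = 584667.10044
Perpetuity value at year 4: £8,100.00 / 0.071 = 114084.50704
PV of perpetuity: 114084.50704 / (1+0.071)^4 = 86709.92026
Total PV = 584667.10044 + 86709.92026 = 671377.02070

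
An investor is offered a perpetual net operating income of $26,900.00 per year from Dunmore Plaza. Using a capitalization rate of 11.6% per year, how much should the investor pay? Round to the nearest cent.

Level perpetuity: PV = C / r = $26,900.00 / 0.116 = $231,896.55

$231896.55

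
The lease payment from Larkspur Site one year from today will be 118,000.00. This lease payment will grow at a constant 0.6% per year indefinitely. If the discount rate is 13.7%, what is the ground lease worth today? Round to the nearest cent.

900763.36

Growing perpetuity: P = D₁ / (r − g) = 118,000.0000 / (0.137 − 0.006) = 900,763.36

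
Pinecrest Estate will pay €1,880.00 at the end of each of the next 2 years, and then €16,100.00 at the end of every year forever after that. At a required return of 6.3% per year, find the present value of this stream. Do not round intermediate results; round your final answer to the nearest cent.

€229593.91

PV of 2-year annuity: €1,880.00 × [1 − (1+0.063)^−2] / 0.063 = 3432.34195
Perpetuity value at year 2: €16,100.00 / 0.063 = 255555.55556
PV of perpetuity: 255555.55556 / (1+0.063)^2 = 226161.56333
Total PV = 3432.34195 + 226161.56333 = 229593.90528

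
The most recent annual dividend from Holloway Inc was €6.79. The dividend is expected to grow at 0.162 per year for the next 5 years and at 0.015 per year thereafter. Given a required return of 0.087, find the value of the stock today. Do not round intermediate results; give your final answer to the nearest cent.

D_1 = 7.88998
D_2 = 9.16816
D_3 = 10.65340
D_4 = 12.37925
D_5 = 14.38469
Terminal value at year 5: TV = D_5×(1+g_2)/(r−g_2) = 14.60046/0.072 = 202.78413
P_0 = D_1/(1+r)^1 + D_2/(1+r)^2 + D_3/(1+r)^3 + D_4/(1+r)^4 + D_5/(1+r)^5 + TV/(1+r)^5
    = 7.25849 + 7.75931 + 8.29468 + 8.86699 + 9.47879 + 133.62455 = 175.28279

€175.28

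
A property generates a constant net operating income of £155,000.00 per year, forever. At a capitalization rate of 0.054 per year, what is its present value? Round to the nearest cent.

Level perpetuity: PV = C / r = £155,000.00 / 0.054 = £2,870,370.37

£2870370.37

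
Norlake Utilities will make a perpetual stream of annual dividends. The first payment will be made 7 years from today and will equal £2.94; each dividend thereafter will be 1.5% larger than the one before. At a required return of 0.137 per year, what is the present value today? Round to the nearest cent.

£11.15

Value at end of year 6: C₁ / (r − g) = £2.94 / (0.137 − 0.015) = £24.0984
Discount to today: PV = £24.0984 / (1 + 0.137)^6 = £24.0984 / 2.160542 = £11.15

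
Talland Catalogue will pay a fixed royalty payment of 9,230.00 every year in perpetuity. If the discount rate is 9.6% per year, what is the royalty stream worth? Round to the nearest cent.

96145.83

Level perpetuity: PV = C / r = 9,230.00 / 0.096 = 96,145.83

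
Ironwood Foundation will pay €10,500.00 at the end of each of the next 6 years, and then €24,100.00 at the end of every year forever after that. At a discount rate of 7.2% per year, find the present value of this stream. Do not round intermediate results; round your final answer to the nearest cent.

€270295.60

PV of 6-year annuity: €10,500.00 × [1 − (1+0.072)^−6] / 0.072 = 49741.14352
Perpetuity value at year 6: €24,100.00 / 0.072 = 334722.22222
PV of perpetuity: 334722.22222 / (1+0.072)^6 = 220554.45472
Total PV = 49741.14352 + 220554.45472 = 270295.59824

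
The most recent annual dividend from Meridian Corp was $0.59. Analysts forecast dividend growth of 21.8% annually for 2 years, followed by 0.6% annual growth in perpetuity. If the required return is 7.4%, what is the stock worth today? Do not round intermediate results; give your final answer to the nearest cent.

$12.65

D_1 = 0.71862
D_2 = 0.87528
Terminal value at year 2: TV = D_2×(1+g_2)/(r−g_2) = 0.88053/0.068 = 12.94898
P_0 = D_1/(1+r)^1 + D_2/(1+r)^2 + TV/(1+r)^2
    = 0.66911 + 0.75882 + 11.22605 = 12.65398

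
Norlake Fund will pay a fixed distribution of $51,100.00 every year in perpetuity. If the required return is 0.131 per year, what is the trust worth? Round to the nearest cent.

Level perpetuity: PV = C / r = $51,100.00 / 0.131 = $390,076.34

$390076.34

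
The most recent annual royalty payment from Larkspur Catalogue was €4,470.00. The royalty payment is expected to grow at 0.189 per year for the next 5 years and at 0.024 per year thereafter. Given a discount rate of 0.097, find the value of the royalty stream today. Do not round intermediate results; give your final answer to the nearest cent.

€122433.74

D_1 = 5314.83000
D_2 = 6319.33287
D_3 = 7513.68678
D_4 = 8933.77358
D_5 = 10622.25679
Terminal value at year 5: TV = D_5×(1+g_2)/(r−g_2) = 10877.19095/0.073 = 149002.61582
P_0 = D_1/(1+r)^1 + D_2/(1+r)^2 + D_3/(1+r)^3 + D_4/(1+r)^4 + D_5/(1+r)^5 + TV/(1+r)^5
    = 4844.87694 + 5251.19296 + 5691.58471 + 6168.90996 + 6686.26613 + 93790.91114 = 122433.74184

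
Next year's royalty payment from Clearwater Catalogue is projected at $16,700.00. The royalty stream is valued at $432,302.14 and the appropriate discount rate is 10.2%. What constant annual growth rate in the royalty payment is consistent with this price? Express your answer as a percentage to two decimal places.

6.34%

P = D₁/(r−g) ⇒ g = r − D₁/P = 0.102 − $16,700.00/$432,302.14 = 0.063370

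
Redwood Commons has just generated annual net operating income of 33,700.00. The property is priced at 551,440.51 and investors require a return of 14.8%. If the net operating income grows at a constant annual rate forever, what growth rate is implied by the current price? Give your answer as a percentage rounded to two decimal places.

8.19%

P = D₀(1+g)/(r−g) ⇒ P(r−g) = D₀(1+g) ⇒ g(P+D₀) = P·r − D₀
g = (P·r − D₀)/(P + D₀) = (551,440.51×0.148 − 33,700.00) / (551,440.51 + 33,700.00) = 0.081883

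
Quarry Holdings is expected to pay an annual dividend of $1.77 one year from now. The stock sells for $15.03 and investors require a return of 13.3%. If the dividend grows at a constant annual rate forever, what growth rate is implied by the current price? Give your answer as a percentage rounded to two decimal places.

P = D₁/(r−g) ⇒ g = r − D₁/P = 0.133 − $1.77/$15.03 = 0.015236

1.52%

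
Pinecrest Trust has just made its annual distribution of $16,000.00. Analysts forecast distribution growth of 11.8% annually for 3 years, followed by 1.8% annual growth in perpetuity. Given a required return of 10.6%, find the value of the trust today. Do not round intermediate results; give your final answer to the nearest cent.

D_1 = 17888.00000
D_2 = 19998.78400
D_3 = 22358.64051
Terminal value at year 3: TV = D_3×(1+g_2)/(r−g_2) = 22761.09604/0.088 = 258648.81865
P_0 = D_1/(1+r)^1 + D_2/(1+r)^2 + D_3/(1+r)^3 + TV/(1+r)^3
    = 16173.59855 + 16349.08064 + 16526.46668 + 191181.17139 = 240230.31726

$240230.32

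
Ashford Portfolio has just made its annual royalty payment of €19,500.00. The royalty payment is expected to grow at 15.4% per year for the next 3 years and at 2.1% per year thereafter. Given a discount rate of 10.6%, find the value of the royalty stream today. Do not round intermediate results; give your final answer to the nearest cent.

€329794.77

D_1 = 22503.00000
D_2 = 25968.46200
D_3 = 29967.60515
Terminal value at year 3: TV = D_3×(1+g_2)/(r−g_2) = 30596.92486/0.085 = 359963.82184
P_0 = D_1/(1+r)^1 + D_2/(1+r)^2 + D_3/(1+r)^3 + TV/(1+r)^3
    = 20346.29295 + 21229.31470 + 22150.65928 + 266068.50739 = 329794.77432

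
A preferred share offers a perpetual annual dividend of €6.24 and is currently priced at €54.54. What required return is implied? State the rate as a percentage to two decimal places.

11.44%

P = C/r ⇒ r = C/P = €6.24/€54.54 = 0.114411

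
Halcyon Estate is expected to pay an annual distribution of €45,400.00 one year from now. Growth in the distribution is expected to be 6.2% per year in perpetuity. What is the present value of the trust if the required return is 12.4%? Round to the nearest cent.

Growing perpetuity: P = D₁ / (r − g) = €45,400.0000 / (0.124 − 0.062) = €732,258.06

€732258.06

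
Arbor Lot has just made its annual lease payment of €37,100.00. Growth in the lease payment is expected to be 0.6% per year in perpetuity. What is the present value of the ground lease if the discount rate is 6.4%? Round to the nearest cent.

€643493.10

D₁ = D₀ × (1 + g) = €37,100.00 × 1.006 = €37,322.6000
Growing perpetuity: P = D₁ / (r − g) = €37,322.6000 / (0.064 − 0.006) = €643,493.10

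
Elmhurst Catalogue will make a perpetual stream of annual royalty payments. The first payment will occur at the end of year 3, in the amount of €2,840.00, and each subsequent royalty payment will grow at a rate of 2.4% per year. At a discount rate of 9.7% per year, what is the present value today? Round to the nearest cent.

€32328.25

Value at end of year 2: C₁ / (r − g) = €2,840.00 / (0.097 − 0.024) = €38,904.1096
Discount to today: PV = €38,904.1096 / (1 + 0.097)^2 = €38,904.1096 / 1.203409 = €32,328.25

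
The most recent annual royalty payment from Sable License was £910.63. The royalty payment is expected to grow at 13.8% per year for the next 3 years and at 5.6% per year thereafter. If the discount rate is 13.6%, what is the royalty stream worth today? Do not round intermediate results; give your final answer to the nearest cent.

£14825.44

D_1 = 1036.29694
D_2 = 1179.30592
D_3 = 1342.05013
Terminal value at year 3: TV = D_3×(1+g_2)/(r−g_2) = 1417.20494/0.08 = 17715.06177
P_0 = D_1/(1+r)^1 + D_2/(1+r)^2 + D_3/(1+r)^3 + TV/(1+r)^3
    = 912.23322 + 913.83927 + 915.44814 + 12083.91542 = 14825.43605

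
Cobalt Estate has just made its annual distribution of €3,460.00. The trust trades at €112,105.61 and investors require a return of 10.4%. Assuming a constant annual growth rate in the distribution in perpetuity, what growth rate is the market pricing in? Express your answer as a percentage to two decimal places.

7.09%

P = D₀(1+g)/(r−g) ⇒ P(r−g) = D₀(1+g) ⇒ g(P+D₀) = P·r − D₀
g = (P·r − D₀)/(P + D₀) = (€112,105.61×0.104 − €3,460.00) / (€112,105.61 + €3,460.00) = 0.070947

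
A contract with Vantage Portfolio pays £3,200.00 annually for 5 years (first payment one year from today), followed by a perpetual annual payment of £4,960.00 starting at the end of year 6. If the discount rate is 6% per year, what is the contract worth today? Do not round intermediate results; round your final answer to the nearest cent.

PV of 5-year annuity: £3,200.00 × [1 − (1+0.06)^−5] / 0.06 = 13479.56411
Perpetuity value at year 5: £4,960.00 / 0.06 = 82666.66667
PV of perpetuity: 82666.66667 / (1+0.06)^5 = 61773.34229
Total PV = 13479.56411 + 61773.34229 = 75252.90640

£75252.91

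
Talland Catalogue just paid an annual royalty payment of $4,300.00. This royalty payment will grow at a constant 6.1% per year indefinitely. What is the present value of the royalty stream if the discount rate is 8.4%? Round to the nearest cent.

$198360.87

D₁ = D₀ × (1 + g) = $4,300.00 × 1.061 = $4,562.3000
Growing perpetuity: P = D₁ / (r − g) = $4,562.3000 / (0.084 − 0.061) = $198,360.87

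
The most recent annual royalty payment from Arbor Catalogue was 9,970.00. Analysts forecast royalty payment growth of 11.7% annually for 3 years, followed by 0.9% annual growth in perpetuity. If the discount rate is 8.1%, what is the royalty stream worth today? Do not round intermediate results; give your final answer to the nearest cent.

186094.17

D_1 = 11136.49000
D_2 = 12439.45933
D_3 = 13894.87607
Terminal value at year 3: TV = D_3×(1+g_2)/(r−g_2) = 14019.92996/0.072 = 194721.24939
P_0 = D_1/(1+r)^1 + D_2/(1+r)^2 + D_3/(1+r)^3 + TV/(1+r)^3
    = 10302.02590 + 10645.10910 + 10999.61782 + 154147.42190 = 186094.17472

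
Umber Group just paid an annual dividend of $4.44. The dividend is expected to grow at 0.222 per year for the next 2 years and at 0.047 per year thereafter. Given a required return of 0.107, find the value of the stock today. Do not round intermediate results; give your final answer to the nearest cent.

D_1 = 5.42568
D_2 = 6.63018
Terminal value at year 2: TV = D_2×(1+g_2)/(r−g_2) = 6.94180/0.06 = 115.69666
P_0 = D_1/(1+r)^1 + D_2/(1+r)^2 + TV/(1+r)^2
    = 4.90125 + 5.41041 + 94.41165 = 104.72330

$104.72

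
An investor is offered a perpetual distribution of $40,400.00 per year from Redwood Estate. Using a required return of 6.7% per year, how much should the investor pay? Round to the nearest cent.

$602985.07

Level perpetuity: PV = C / r = $40,400.00 / 0.067 = $602,985.07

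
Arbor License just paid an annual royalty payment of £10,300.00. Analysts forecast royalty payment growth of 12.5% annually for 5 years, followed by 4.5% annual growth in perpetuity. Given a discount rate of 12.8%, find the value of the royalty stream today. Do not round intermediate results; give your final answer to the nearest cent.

D_1 = 11587.50000
D_2 = 13035.93750
D_3 = 14665.42969
D_4 = 16498.60840
D_5 = 18560.93445
Terminal value at year 5: TV = D_5×(1+g_2)/(r−g_2) = 19396.17650/0.083 = 233688.87347
P_0 = D_1/(1+r)^1 + D_2/(1+r)^2 + D_3/(1+r)^3 + D_4/(1+r)^4 + D_5/(1+r)^5 + TV/(1+r)^5
    = 10272.60638 + 10245.28562 + 10218.03752 + 10190.86189 + 10163.75853 + 127965.39358 = 179055.94353

£179055.94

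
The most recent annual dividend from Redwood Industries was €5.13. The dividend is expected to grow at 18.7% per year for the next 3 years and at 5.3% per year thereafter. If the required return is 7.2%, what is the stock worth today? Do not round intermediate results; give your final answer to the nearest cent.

D_1 = 6.08931
D_2 = 7.22801
D_3 = 8.57965
Terminal value at year 3: TV = D_3×(1+g_2)/(r−g_2) = 9.03437/0.019 = 475.49318
P_0 = D_1/(1+r)^1 + D_2/(1+r)^2 + D_3/(1+r)^3 + TV/(1+r)^3
    = 5.68033 + 6.28969 + 6.96442 + 385.97568 = 404.91012

€404.91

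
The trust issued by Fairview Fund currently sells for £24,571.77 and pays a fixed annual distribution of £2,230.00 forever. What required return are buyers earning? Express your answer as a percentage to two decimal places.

9.08%

P = C/r ⇒ r = C/P = £2,230.00/£24,571.77 = 0.090755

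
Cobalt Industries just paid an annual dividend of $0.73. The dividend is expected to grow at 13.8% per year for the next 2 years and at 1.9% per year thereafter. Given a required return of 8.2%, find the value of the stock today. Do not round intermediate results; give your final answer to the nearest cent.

D_1 = 0.83074
D_2 = 0.94538
Terminal value at year 2: TV = D_2×(1+g_2)/(r−g_2) = 0.96334/0.063 = 15.29118
P_0 = D_1/(1+r)^1 + D_2/(1+r)^2 + TV/(1+r)^2
    = 0.76778 + 0.80752 + 13.06130 = 14.63660

$14.64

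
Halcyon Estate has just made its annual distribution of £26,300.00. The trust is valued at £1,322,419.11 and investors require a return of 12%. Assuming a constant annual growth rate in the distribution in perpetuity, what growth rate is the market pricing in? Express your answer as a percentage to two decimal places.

P = D₀(1+g)/(r−g) ⇒ P(r−g) = D₀(1+g) ⇒ g(P+D₀) = P·r − D₀
g = (P·r − D₀)/(P + D₀) = (£1,322,419.11×0.12 − £26,300.00) / (£1,322,419.11 + £26,300.00) = 0.098160

9.82%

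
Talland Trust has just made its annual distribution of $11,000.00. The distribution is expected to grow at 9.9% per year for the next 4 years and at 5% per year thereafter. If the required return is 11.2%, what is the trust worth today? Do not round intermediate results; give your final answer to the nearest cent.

$220459.46

D_1 = 12089.00000
D_2 = 13285.81100
D_3 = 14601.10629
D_4 = 16046.61581
Terminal value at year 4: TV = D_4×(1+g_2)/(r−g_2) = 16848.94660/0.062 = 271757.20326
P_0 = D_1/(1+r)^1 + D_2/(1+r)^2 + D_3/(1+r)^3 + D_4/(1+r)^4 + TV/(1+r)^4
    = 10871.40288 + 10744.30914 + 10618.70121 + 10494.56172 + 177730.48067 = 220459.45561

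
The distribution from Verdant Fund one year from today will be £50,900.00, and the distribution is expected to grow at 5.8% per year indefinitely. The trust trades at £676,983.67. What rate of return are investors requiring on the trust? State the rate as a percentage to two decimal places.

13.32%

P = D₁/(r − g) ⇒ r = D₁/P + g = £50,900.0000/£676,983.67 + 0.058 = 0.075186 + 0.058 = 0.133186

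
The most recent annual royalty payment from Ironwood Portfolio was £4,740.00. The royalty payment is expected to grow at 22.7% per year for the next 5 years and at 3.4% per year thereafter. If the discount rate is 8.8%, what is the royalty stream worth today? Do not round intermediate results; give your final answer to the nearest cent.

D_1 = 5815.98000
D_2 = 7136.20746
D_3 = 8756.12655
D_4 = 10743.76728
D_5 = 13182.60245
Terminal value at year 5: TV = D_5×(1+g_2)/(r−g_2) = 13630.81094/0.054 = 252422.42476
P_0 = D_1/(1+r)^1 + D_2/(1+r)^2 + D_3/(1+r)^3 + D_4/(1+r)^4 + D_5/(1+r)^5 + TV/(1+r)^5
    = 5345.56985 + 6028.50571 + 6798.69164 + 7667.27449 + 8646.82518 + 165570.68953 = 200057.55639

£200057.56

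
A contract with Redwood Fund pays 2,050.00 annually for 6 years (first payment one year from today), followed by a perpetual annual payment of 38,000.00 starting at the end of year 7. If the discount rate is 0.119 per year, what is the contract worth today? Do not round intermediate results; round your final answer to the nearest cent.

171103.08

PV of 6-year annuity: 2,050.00 × [1 − (1+0.119)^−6] / 0.119 = 8452.30990
Perpetuity value at year 6: 38,000.00 / 0.119 = 319327.73109
PV of perpetuity: 319327.73109 / (1+0.119)^6 = 162650.76717
Total PV = 8452.30990 + 162650.76717 = 171103.07707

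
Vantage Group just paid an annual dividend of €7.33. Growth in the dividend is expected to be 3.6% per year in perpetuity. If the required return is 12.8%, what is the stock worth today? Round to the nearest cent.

D₁ = D₀ × (1 + g) = €7.33 × 1.036 = €7.5939
Growing perpetuity: P = D₁ / (r − g) = €7.5939 / (0.128 − 0.036) = €82.54

€82.54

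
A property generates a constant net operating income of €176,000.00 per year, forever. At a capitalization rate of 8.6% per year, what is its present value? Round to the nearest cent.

€2046511.63

Level perpetuity: PV = C / r = €176,000.00 / 0.086 = €2,046,511.63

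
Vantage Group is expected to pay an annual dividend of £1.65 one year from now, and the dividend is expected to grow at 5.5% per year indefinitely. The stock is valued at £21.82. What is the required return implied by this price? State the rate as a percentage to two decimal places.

13.06%

P = D₁/(r − g) ⇒ r = D₁/P + g = £1.6500/£21.82 + 0.055 = 0.075619 + 0.055 = 0.130619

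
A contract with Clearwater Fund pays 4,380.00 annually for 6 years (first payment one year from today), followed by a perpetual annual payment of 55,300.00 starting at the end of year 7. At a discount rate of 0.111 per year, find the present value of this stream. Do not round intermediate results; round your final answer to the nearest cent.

283398.36

PV of 6-year annuity: 4,380.00 × [1 − (1+0.111)^−6] / 0.111 = 18476.49824
Perpetuity value at year 6: 55,300.00 / 0.111 = 498198.19820
PV of perpetuity: 498198.19820 / (1+0.111)^6 = 264921.86203
Total PV = 18476.49824 + 264921.86203 = 283398.36027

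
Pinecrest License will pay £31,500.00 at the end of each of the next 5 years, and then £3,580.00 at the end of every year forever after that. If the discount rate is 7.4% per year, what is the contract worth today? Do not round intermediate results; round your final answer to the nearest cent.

PV of 5-year annuity: £31,500.00 × [1 − (1+0.074)^−5] / 0.074 = 127784.64488
Perpetuity value at year 5: £3,580.00 / 0.074 = 48378.37838
PV of perpetuity: 48378.37838 / (1+0.074)^5 = 33855.55207
Total PV = 127784.64488 + 33855.55207 = 161640.19695

£161640.20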